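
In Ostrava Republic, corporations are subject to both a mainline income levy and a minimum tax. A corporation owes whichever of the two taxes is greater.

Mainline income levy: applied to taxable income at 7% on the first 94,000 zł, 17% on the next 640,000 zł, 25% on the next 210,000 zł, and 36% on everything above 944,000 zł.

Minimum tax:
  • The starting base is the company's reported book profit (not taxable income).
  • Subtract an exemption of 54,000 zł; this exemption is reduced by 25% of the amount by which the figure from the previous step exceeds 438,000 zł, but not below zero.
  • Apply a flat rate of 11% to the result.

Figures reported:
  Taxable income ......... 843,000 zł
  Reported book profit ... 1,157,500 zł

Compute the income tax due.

Mainline income levy:
  94,000 zł × 7% = 6,580 zł
  640,000 zł × 17% = 108,800 zł
  109,000 zł × 25% = 27,250 zł
  → 142,630 zł

Minimum tax:
  Base (reported book profit): 1,157,500 zł
  Exemption: 25% × (1,157,500 zł − 438,000 zł) = 179,875 zł ≥ 54,000 zł, so the exemption is fully phased out
  Base: 1,157,500 zł − 0 zł = 1,157,500 zł
  1,157,500 zł × 11% = 127,325 zł

142,630 zł > 127,325 zł, so the mainline income levy governs.

142,630 zł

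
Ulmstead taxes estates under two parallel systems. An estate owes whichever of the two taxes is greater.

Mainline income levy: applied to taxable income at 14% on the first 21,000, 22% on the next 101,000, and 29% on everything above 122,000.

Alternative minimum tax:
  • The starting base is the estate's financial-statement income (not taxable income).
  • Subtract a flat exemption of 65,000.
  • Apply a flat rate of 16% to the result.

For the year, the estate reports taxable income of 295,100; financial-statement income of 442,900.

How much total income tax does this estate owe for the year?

75,359

Mainline income levy:
  21,000 × 14% = 2,940
  101,000 × 22% = 22,220
  173,100 × 29% = 50,199
  → 75,359

Alternative minimum tax:
  Base (financial-statement income): 442,900
  Less exemption 65,000 → base 377,900
  377,900 × 16% = 60,464

75,359 > 60,464, so the mainline income levy governs.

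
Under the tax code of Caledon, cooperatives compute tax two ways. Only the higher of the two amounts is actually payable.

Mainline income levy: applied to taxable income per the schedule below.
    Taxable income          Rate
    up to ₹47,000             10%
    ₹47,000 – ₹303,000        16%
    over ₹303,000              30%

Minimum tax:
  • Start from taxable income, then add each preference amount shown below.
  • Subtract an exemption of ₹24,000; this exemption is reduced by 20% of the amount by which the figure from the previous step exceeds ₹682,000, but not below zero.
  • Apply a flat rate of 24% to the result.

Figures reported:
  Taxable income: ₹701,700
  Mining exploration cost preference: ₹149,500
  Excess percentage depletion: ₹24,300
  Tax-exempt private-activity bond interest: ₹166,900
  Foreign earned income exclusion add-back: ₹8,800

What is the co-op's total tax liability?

Minimum tax:
  Adjusted income: ₹701,700 + ₹149,500 + ₹24,300 + ₹166,900 + ₹8,800 = ₹1,051,200
  Exemption: 20% × (₹1,051,200 − ₹682,000) = ₹73,840 ≥ ₹24,000, so the exemption is fully phased out
  Base: ₹1,051,200 − ₹0 = ₹1,051,200
  ₹1,051,200 × 24% = ₹252,288

Mainline income levy:
  ₹47,000 × 10% = ₹4,700
  ₹256,000 × 16% = ₹40,960
  ₹398,700 × 30% = ₹119,610
  → ₹165,270

₹252,288 > ₹165,270, so the minimum tax is the binding amount.

₹252,288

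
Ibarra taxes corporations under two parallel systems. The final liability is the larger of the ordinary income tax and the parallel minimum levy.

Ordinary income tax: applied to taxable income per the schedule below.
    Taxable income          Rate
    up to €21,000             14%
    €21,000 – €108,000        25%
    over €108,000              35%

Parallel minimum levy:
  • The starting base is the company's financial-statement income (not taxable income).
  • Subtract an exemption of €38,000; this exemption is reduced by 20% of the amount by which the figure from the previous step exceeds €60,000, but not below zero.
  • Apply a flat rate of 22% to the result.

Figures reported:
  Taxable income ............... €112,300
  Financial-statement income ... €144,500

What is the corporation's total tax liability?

Parallel minimum levy:
  Base (financial-statement income): €144,500
  Exemption: €38,000 − 20% × (€144,500 − €60,000) = €38,000 − €16,900 = €21,100
  Base: €144,500 − €21,100 = €123,400
  €123,400 × 22% = €27,148

Ordinary income tax:
  €21,000 × 14% = €2,940
  €87,000 × 25% = €21,750
  €4,300 × 35% = €1,505
  → €26,195

€27,148 > €26,195, so the parallel minimum levy is the binding amount.

€27,148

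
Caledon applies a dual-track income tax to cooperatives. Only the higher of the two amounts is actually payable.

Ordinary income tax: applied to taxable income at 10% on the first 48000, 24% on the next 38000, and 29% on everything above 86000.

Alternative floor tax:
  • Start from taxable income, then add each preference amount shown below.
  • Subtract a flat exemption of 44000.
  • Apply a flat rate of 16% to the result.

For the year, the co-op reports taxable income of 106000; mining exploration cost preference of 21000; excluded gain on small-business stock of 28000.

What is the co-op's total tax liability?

Alternative floor tax:
  Adjusted income: 106000 + 21000 + 28000 = 155000
  Less exemption 44000 → base 111000
  111000 × 16% = 17760

Ordinary income tax:
  48000 × 10% = 4800
  38000 × 24% = 9120
  20000 × 29% = 5800
  → 19720

19720 > 17760, so the ordinary income tax governs.

19720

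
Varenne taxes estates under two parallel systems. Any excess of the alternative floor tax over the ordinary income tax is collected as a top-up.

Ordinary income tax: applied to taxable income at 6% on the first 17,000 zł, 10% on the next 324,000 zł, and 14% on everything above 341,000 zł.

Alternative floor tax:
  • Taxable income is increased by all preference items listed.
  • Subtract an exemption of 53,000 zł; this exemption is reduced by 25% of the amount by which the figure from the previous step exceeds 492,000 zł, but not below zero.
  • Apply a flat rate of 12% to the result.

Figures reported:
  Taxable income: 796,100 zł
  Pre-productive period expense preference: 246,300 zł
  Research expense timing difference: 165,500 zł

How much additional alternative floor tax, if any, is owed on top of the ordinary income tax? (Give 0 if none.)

Ordinary income tax:
  17,000 zł × 6% = 1,020 zł
  324,000 zł × 10% = 32,400 zł
  455,100 zł × 14% = 63,714 zł
  → 97,134 zł

Alternative floor tax:
  Adjusted income: 796,100 zł + 246,300 zł + 165,500 zł = 1,207,900 zł
  Exemption: 25% × (1,207,900 zł − 492,000 zł) = 178,975 zł ≥ 53,000 zł, so the exemption is fully phased out
  Base: 1,207,900 zł − 0 zł = 1,207,900 zł
  1,207,900 zł × 12% = 144,948 zł

Excess of alternative floor tax over ordinary income tax: 144,948 zł − 97,134 zł = 47,814 zł.

47,814 zł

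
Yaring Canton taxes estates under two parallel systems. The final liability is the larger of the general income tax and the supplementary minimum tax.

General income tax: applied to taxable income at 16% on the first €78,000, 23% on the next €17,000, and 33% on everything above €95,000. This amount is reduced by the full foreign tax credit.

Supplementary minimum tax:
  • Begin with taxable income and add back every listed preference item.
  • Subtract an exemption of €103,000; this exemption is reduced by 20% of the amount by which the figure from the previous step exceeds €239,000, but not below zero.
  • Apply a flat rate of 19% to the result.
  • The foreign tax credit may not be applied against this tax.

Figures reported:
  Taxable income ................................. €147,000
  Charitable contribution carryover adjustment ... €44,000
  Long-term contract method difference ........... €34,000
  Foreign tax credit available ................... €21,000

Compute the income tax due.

General income tax:
  €78,000 × 16% = €12,480
  €17,000 × 23% = €3,910
  €52,000 × 33% = €17,160
  → €33,550
  Less foreign tax credit €21,000 → €12,550

Supplementary minimum tax:
  Adjusted income: €147,000 + €44,000 + €34,000 = €225,000
  Exemption: €225,000 ≤ €239,000, so full €103,000 applies
  Base: €225,000 − €103,000 = €122,000
  €122,000 × 19% = €23,180

€23,180 > €12,550, so the supplementary minimum tax is the binding amount.

€23,180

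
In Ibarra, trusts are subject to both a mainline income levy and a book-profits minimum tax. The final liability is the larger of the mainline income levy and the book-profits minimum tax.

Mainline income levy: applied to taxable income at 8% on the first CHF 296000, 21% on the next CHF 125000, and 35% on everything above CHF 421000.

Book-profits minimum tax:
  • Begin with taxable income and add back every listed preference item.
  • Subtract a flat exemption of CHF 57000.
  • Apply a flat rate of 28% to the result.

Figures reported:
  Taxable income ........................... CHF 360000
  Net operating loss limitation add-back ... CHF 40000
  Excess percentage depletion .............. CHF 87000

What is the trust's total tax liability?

Mainline income levy:
  CHF 296000 × 8% = CHF 23680
  CHF 64000 × 21% = CHF 13440
  → CHF 37120

Book-profits minimum tax:
  Adjusted income: CHF 360000 + CHF 40000 + CHF 87000 = CHF 487000
  Less exemption CHF 57000 → base CHF 430000
  CHF 430000 × 28% = CHF 120400

CHF 120400 > CHF 37120, so the book-profits minimum tax is the binding amount.

CHF 120400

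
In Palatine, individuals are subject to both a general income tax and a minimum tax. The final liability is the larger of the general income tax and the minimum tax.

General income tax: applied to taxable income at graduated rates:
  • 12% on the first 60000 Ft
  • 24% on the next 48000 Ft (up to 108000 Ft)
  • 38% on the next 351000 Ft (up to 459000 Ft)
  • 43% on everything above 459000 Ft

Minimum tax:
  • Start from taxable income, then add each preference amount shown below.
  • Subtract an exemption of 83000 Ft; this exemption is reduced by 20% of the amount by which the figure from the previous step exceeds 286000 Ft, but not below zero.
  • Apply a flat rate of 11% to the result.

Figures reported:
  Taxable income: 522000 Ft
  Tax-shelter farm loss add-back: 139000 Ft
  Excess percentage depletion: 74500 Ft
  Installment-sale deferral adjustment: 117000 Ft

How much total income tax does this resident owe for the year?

General income tax:
  60000 Ft × 12% = 7200 Ft
  48000 Ft × 24% = 11520 Ft
  351000 Ft × 38% = 133380 Ft
  63000 Ft × 43% = 27090 Ft
  → 179190 Ft

Minimum tax:
  Adjusted income: 522000 Ft + 139000 Ft + 74500 Ft + 117000 Ft = 852500 Ft
  Exemption: 20% × (852500 Ft − 286000 Ft) = 113300 Ft ≥ 83000 Ft, so the exemption is fully phased out
  Base: 852500 Ft − 0 Ft = 852500 Ft
  852500 Ft × 11% = 93775 Ft

179190 Ft > 93775 Ft, so the general income tax governs.

179190 Ft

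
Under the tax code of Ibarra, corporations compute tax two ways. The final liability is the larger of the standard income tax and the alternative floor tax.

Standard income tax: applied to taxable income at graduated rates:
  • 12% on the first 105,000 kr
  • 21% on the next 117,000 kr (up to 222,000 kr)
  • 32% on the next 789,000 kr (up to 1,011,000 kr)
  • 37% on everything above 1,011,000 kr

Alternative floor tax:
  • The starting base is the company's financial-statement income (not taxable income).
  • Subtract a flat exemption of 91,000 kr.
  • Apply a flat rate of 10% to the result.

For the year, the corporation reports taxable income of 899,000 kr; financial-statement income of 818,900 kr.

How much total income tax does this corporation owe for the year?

Standard income tax:
  105,000 kr × 12% = 12,600 kr
  117,000 kr × 21% = 24,570 kr
  677,000 kr × 32% = 216,640 kr
  → 253,810 kr

Alternative floor tax:
  Base (financial-statement income): 818,900 kr
  Less exemption 91,000 kr → base 727,900 kr
  727,900 kr × 10% = 72,790 kr

253,810 kr > 72,790 kr, so the standard income tax governs.

253,810 kr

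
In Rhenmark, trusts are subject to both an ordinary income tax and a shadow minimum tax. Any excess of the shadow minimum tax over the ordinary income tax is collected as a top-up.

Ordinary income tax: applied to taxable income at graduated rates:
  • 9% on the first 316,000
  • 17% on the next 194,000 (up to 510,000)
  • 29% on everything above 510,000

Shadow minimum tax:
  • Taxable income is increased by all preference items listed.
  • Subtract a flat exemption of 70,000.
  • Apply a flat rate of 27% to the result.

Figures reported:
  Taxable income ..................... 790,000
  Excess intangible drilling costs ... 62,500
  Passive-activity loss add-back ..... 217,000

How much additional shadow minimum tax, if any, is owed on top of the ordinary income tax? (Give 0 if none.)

127,245

Shadow minimum tax:
  Adjusted income: 790,000 + 62,500 + 217,000 = 1,069,500
  Less exemption 70,000 → base 999,500
  999,500 × 27% = 269,865

Ordinary income tax:
  316,000 × 9% = 28,440
  194,000 × 17% = 32,980
  280,000 × 29% = 81,200
  → 142,620

Excess of shadow minimum tax over ordinary income tax: 269,865 − 142,620 = 127,245.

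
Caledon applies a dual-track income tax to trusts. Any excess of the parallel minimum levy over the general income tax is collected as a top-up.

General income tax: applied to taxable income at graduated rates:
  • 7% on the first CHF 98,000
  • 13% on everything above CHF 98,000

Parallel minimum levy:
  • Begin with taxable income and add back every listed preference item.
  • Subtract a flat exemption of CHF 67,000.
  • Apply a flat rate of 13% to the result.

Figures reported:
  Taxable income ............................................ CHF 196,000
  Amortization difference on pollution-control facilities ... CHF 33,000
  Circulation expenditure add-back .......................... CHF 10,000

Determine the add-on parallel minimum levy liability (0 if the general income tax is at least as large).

General income tax:
  CHF 98,000 × 7% = CHF 6,860
  CHF 98,000 × 13% = CHF 12,740
  → CHF 19,600

Parallel minimum levy:
  Adjusted income: CHF 196,000 + CHF 33,000 + CHF 10,000 = CHF 239,000
  Less exemption CHF 67,000 → base CHF 172,000
  CHF 172,000 × 13% = CHF 22,360

Excess of parallel minimum levy over general income tax: CHF 22,360 − CHF 19,600 = CHF 2,760.

CHF 2,760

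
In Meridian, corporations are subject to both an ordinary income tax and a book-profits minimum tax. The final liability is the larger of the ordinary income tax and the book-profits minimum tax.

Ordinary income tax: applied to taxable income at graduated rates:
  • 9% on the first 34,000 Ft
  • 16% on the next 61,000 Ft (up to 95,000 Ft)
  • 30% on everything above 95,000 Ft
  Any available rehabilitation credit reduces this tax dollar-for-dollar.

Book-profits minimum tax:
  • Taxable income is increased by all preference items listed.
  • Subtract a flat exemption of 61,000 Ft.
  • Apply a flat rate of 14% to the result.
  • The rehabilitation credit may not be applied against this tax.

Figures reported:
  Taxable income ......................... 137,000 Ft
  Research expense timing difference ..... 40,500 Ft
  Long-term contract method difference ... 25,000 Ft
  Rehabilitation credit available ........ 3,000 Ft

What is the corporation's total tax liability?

Book-profits minimum tax:
  Adjusted income: 137,000 Ft + 40,500 Ft + 25,000 Ft = 202,500 Ft
  Less exemption 61,000 Ft → base 141,500 Ft
  141,500 Ft × 14% = 19,810 Ft

Ordinary income tax:
  34,000 Ft × 9% = 3,060 Ft
  61,000 Ft × 16% = 9,760 Ft
  42,000 Ft × 30% = 12,600 Ft
  → 25,420 Ft
  Less rehabilitation credit 3,000 Ft → 22,420 Ft

22,420 Ft > 19,810 Ft, so the ordinary income tax governs.

22,420 Ft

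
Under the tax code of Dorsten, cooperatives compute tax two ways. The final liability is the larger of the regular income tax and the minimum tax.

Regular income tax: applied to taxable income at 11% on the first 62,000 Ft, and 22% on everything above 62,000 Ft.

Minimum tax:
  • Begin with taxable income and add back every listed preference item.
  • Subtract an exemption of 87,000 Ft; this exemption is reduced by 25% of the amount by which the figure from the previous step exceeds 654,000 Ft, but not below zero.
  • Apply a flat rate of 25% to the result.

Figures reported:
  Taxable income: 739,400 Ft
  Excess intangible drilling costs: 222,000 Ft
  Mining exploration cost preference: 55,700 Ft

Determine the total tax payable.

254,275 Ft

Minimum tax:
  Adjusted income: 739,400 Ft + 222,000 Ft + 55,700 Ft = 1,017,100 Ft
  Exemption: 25% × (1,017,100 Ft − 654,000 Ft) = 90,775 Ft ≥ 87,000 Ft, so the exemption is fully phased out
  Base: 1,017,100 Ft − 0 Ft = 1,017,100 Ft
  1,017,100 Ft × 25% = 254,275 Ft

Regular income tax:
  62,000 Ft × 11% = 6,820 Ft
  677,400 Ft × 22% = 149,028 Ft
  → 155,848 Ft

254,275 Ft > 155,848 Ft, so the minimum tax is the binding amount.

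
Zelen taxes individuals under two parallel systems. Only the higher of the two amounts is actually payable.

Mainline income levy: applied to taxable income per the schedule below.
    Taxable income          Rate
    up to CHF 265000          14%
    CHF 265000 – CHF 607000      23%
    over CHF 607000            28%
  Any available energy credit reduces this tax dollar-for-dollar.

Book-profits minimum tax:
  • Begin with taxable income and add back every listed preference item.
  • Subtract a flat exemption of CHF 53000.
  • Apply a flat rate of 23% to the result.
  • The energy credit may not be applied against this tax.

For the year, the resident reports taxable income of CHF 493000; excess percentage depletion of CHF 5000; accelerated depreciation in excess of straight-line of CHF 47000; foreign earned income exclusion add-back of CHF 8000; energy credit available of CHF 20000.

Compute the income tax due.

Mainline income levy:
  CHF 265000 × 14% = CHF 37100
  CHF 228000 × 23% = CHF 52440
  → CHF 89540
  Less energy credit CHF 20000 → CHF 69540

Book-profits minimum tax:
  Adjusted income: CHF 493000 + CHF 5000 + CHF 47000 + CHF 8000 = CHF 553000
  Less exemption CHF 53000 → base CHF 500000
  CHF 500000 × 23% = CHF 115000

CHF 115000 > CHF 69540, so the book-profits minimum tax is the binding amount.

CHF 115000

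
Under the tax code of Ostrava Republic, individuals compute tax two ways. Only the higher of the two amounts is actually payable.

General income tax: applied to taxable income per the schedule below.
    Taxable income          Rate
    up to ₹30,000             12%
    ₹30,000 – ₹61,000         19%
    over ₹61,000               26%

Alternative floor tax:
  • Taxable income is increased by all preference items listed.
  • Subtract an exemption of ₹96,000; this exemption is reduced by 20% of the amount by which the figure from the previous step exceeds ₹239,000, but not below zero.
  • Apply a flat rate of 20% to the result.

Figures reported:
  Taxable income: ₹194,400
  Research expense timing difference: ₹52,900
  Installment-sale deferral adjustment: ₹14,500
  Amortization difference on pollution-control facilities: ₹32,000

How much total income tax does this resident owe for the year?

₹44,174

Alternative floor tax:
  Adjusted income: ₹194,400 + ₹52,900 + ₹14,500 + ₹32,000 = ₹293,800
  Exemption: ₹96,000 − 20% × (₹293,800 − ₹239,000) = ₹96,000 − ₹10,960 = ₹85,040
  Base: ₹293,800 − ₹85,040 = ₹208,760
  ₹208,760 × 20% = ₹41,752

General income tax:
  ₹30,000 × 12% = ₹3,600
  ₹31,000 × 19% = ₹5,890
  ₹133,400 × 26% = ₹34,684
  → ₹44,174

₹44,174 > ₹41,752, so the general income tax governs.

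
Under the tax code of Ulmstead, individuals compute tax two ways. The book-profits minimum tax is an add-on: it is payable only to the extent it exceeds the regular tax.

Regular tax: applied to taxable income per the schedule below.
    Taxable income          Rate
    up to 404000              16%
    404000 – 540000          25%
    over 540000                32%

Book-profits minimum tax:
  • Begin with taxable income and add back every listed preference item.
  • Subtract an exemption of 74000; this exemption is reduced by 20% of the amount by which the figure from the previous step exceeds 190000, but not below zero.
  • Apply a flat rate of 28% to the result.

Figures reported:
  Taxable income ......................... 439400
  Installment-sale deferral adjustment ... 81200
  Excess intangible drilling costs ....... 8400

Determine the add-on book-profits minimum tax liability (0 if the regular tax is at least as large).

72894

Book-profits minimum tax:
  Adjusted income: 439400 + 81200 + 8400 = 529000
  Exemption: 74000 − 20% × (529000 − 190000) = 74000 − 67800 = 6200
  Base: 529000 − 6200 = 522800
  522800 × 28% = 146384

Regular tax:
  404000 × 16% = 64640
  35400 × 25% = 8850
  → 73490

Excess of book-profits minimum tax over regular tax: 146384 − 73490 = 72894.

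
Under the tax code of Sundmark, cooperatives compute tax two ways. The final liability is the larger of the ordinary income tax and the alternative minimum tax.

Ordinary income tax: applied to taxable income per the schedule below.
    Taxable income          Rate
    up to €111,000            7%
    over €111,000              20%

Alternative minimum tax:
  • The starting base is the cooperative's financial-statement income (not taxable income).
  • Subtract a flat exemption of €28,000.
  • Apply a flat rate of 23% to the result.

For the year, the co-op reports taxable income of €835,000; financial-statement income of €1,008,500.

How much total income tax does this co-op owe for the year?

Alternative minimum tax:
  Base (financial-statement income): €1,008,500
  Less exemption €28,000 → base €980,500
  €980,500 × 23% = €225,515

Ordinary income tax:
  €111,000 × 7% = €7,770
  €724,000 × 20% = €144,800
  → €152,570

€225,515 > €152,570, so the alternative minimum tax is the binding amount.

€225,515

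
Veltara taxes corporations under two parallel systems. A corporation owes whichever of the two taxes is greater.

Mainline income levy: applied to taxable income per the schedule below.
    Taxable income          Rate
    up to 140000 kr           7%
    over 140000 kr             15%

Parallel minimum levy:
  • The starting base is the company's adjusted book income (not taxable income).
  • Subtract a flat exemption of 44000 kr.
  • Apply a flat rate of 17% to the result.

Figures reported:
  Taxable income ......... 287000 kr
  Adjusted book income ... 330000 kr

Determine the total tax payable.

Parallel minimum levy:
  Base (adjusted book income): 330000 kr
  Less exemption 44000 kr → base 286000 kr
  286000 kr × 17% = 48620 kr

Mainline income levy:
  140000 kr × 7% = 9800 kr
  147000 kr × 15% = 22050 kr
  → 31850 kr

48620 kr > 31850 kr, so the parallel minimum levy is the binding amount.

48620 kr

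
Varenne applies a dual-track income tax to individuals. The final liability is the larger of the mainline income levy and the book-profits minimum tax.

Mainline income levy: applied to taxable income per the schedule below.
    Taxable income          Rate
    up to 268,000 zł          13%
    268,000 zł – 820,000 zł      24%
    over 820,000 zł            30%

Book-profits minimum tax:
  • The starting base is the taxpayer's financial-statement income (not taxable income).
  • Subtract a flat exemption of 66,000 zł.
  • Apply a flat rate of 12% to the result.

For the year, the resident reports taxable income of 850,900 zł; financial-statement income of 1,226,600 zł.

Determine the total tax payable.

Book-profits minimum tax:
  Base (financial-statement income): 1,226,600 zł
  Less exemption 66,000 zł → base 1,160,600 zł
  1,160,600 zł × 12% = 139,272 zł

Mainline income levy:
  268,000 zł × 13% = 34,840 zł
  552,000 zł × 24% = 132,480 zł
  30,900 zł × 30% = 9,270 zł
  → 176,590 zł

176,590 zł > 139,272 zł, so the mainline income levy governs.

176,590 zł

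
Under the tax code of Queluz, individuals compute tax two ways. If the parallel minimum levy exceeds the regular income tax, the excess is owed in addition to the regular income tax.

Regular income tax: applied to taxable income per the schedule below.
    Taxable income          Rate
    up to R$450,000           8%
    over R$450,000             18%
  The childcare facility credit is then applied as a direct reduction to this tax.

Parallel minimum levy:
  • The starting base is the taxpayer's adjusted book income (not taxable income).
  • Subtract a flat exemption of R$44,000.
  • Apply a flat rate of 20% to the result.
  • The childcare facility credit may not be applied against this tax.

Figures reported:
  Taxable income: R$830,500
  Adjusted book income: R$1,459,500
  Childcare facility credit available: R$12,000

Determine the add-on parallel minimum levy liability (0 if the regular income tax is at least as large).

R$190,610

Regular income tax:
  R$450,000 × 8% = R$36,000
  R$380,500 × 18% = R$68,490
  → R$104,490
  Less childcare facility credit R$12,000 → R$92,490

Parallel minimum levy:
  Base (adjusted book income): R$1,459,500
  Less exemption R$44,000 → base R$1,415,500
  R$1,415,500 × 20% = R$283,100

Excess of parallel minimum levy over regular income tax: R$283,100 − R$92,490 = R$190,610.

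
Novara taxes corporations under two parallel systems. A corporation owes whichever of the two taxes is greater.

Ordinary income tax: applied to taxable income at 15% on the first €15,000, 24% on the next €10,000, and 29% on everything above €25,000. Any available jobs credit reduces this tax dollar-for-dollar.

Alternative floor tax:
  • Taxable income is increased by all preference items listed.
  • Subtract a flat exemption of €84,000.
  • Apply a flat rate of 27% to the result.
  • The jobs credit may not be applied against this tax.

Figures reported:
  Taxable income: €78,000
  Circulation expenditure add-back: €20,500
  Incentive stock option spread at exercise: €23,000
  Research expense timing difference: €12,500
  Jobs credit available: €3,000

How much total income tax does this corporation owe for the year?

Alternative floor tax:
  Adjusted income: €78,000 + €20,500 + €23,000 + €12,500 = €134,000
  Less exemption €84,000 → base €50,000
  €50,000 × 27% = €13,500

Ordinary income tax:
  €15,000 × 15% = €2,250
  €10,000 × 24% = €2,400
  €53,000 × 29% = €15,370
  → €20,020
  Less jobs credit €3,000 → €17,020

€17,020 > €13,500, so the ordinary income tax governs.

€17,020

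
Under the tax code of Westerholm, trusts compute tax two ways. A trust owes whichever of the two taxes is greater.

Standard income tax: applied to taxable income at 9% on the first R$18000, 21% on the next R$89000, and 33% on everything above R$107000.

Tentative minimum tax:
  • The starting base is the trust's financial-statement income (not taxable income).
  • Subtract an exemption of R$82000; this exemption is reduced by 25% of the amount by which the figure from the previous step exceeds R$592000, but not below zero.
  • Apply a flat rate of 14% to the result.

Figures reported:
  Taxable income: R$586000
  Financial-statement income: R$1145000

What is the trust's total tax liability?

R$178380

Tentative minimum tax:
  Base (financial-statement income): R$1145000
  Exemption: 25% × (R$1145000 − R$592000) = R$138250 ≥ R$82000, so the exemption is fully phased out
  Base: R$1145000 − R$0 = R$1145000
  R$1145000 × 14% = R$160300

Standard income tax:
  R$18000 × 9% = R$1620
  R$89000 × 21% = R$18690
  R$479000 × 33% = R$158070
  → R$178380

R$178380 > R$160300, so the standard income tax governs.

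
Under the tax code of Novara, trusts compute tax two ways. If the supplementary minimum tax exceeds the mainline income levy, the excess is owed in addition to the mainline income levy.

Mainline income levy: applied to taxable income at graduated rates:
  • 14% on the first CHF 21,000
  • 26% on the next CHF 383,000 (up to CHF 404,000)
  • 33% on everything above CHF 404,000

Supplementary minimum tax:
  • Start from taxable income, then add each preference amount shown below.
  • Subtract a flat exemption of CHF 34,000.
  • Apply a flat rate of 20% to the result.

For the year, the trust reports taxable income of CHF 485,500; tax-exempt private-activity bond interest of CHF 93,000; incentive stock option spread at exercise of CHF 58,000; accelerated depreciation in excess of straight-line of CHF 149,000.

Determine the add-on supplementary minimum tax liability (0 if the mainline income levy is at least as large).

CHF 20,885

Mainline income levy:
  CHF 21,000 × 14% = CHF 2,940
  CHF 383,000 × 26% = CHF 99,580
  CHF 81,500 × 33% = CHF 26,895
  → CHF 129,415

Supplementary minimum tax:
  Adjusted income: CHF 485,500 + CHF 93,000 + CHF 58,000 + CHF 149,000 = CHF 785,500
  Less exemption CHF 34,000 → base CHF 751,500
  CHF 751,500 × 20% = CHF 150,300

Excess of supplementary minimum tax over mainline income levy: CHF 150,300 − CHF 129,415 = CHF 20,885.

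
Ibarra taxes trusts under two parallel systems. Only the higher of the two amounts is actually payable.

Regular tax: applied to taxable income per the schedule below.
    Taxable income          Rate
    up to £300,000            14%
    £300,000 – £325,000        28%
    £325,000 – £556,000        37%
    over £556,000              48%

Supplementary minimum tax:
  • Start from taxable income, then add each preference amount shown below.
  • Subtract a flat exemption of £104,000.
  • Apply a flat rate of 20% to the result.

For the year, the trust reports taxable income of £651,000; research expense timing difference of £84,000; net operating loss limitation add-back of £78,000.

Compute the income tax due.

Regular tax:
  £300,000 × 14% = £42,000
  £25,000 × 28% = £7,000
  £231,000 × 37% = £85,470
  £95,000 × 48% = £45,600
  → £180,070

Supplementary minimum tax:
  Adjusted income: £651,000 + £84,000 + £78,000 = £813,000
  Less exemption £104,000 → base £709,000
  £709,000 × 20% = £141,800

£180,070 > £141,800, so the regular tax governs.

£180,070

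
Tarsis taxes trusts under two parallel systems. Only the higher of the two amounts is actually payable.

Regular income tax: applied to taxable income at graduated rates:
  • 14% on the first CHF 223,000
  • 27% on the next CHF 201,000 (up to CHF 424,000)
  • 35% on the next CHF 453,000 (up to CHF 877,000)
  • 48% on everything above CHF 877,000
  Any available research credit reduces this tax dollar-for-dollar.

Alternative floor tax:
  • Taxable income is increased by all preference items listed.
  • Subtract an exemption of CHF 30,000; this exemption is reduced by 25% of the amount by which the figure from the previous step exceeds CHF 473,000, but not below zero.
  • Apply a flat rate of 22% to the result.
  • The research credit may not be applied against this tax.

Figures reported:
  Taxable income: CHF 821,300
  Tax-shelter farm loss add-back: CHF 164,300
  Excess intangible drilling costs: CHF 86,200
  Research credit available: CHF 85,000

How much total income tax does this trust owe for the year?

CHF 235,796

Alternative floor tax:
  Adjusted income: CHF 821,300 + CHF 164,300 + CHF 86,200 = CHF 1,071,800
  Exemption: 25% × (CHF 1,071,800 − CHF 473,000) = CHF 149,700 ≥ CHF 30,000, so the exemption is fully phased out
  Base: CHF 1,071,800 − CHF 0 = CHF 1,071,800
  CHF 1,071,800 × 22% = CHF 235,796

Regular income tax:
  CHF 223,000 × 14% = CHF 31,220
  CHF 201,000 × 27% = CHF 54,270
  CHF 397,300 × 35% = CHF 139,055
  → CHF 224,545
  Less research credit CHF 85,000 → CHF 139,545

CHF 235,796 > CHF 139,545, so the alternative floor tax is the binding amount.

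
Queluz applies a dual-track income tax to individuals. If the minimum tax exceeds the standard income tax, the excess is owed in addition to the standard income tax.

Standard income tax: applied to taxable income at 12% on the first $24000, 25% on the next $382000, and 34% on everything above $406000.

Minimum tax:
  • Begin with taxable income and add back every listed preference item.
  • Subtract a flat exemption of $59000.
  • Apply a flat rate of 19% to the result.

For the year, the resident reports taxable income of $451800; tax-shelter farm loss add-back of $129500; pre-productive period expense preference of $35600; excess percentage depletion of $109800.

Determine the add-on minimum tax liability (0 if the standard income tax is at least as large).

Minimum tax:
  Adjusted income: $451800 + $129500 + $35600 + $109800 = $726700
  Less exemption $59000 → base $667700
  $667700 × 19% = $126863

Standard income tax:
  $24000 × 12% = $2880
  $382000 × 25% = $95500
  $45800 × 34% = $15572
  → $113952

Excess of minimum tax over standard income tax: $126863 − $113952 = $12911.

$12911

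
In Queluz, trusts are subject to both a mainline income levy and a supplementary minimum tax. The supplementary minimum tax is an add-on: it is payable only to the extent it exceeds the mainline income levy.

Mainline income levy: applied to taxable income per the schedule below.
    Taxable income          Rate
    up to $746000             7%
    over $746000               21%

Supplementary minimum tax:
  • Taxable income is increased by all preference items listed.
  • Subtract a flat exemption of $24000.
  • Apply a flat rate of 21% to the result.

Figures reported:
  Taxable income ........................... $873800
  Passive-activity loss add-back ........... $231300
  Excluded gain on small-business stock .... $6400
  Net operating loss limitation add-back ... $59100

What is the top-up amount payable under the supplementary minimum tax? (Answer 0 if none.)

$161728

Mainline income levy:
  $746000 × 7% = $52220
  $127800 × 21% = $26838
  → $79058

Supplementary minimum tax:
  Adjusted income: $873800 + $231300 + $6400 + $59100 = $1170600
  Less exemption $24000 → base $1146600
  $1146600 × 21% = $240786

Excess of supplementary minimum tax over mainline income levy: $240786 − $79058 = $161728.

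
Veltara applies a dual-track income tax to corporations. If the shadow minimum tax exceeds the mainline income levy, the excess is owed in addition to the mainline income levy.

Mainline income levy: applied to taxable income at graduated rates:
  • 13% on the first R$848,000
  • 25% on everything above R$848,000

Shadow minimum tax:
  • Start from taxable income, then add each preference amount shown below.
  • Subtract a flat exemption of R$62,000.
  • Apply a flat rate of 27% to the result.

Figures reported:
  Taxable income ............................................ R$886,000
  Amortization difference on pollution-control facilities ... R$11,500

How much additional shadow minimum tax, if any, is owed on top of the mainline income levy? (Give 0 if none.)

Shadow minimum tax:
  Adjusted income: R$886,000 + R$11,500 = R$897,500
  Less exemption R$62,000 → base R$835,500
  R$835,500 × 27% = R$225,585

Mainline income levy:
  R$848,000 × 13% = R$110,240
  R$38,000 × 25% = R$9,500
  → R$119,740

Excess of shadow minimum tax over mainline income levy: R$225,585 − R$119,740 = R$105,845.

R$105,845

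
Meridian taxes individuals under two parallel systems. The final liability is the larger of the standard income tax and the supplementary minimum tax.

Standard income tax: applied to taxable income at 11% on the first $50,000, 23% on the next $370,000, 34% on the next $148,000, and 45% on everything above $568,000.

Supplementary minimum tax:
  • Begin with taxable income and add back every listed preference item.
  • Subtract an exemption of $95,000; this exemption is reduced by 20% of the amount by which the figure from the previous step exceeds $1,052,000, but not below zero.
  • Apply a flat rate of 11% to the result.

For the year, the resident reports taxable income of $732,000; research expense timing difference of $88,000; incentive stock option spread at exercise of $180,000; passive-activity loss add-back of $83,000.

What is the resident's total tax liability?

Supplementary minimum tax:
  Adjusted income: $732,000 + $88,000 + $180,000 + $83,000 = $1,083,000
  Exemption: $95,000 − 20% × ($1,083,000 − $1,052,000) = $95,000 − $6,200 = $88,800
  Base: $1,083,000 − $88,800 = $994,200
  $994,200 × 11% = $109,362

Standard income tax:
  $50,000 × 11% = $5,500
  $370,000 × 23% = $85,100
  $148,000 × 34% = $50,320
  $164,000 × 45% = $73,800
  → $214,720

$214,720 > $109,362, so the standard income tax governs.

$214,720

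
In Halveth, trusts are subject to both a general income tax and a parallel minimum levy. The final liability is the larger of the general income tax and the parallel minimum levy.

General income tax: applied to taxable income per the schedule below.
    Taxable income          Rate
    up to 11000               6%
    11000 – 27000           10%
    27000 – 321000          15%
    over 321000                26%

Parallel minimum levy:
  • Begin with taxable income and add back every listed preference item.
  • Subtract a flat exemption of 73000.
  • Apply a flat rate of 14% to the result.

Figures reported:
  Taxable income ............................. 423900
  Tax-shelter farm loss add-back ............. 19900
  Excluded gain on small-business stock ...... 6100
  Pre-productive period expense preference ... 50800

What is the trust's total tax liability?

General income tax:
  11000 × 6% = 660
  16000 × 10% = 1600
  294000 × 15% = 44100
  102900 × 26% = 26754
  → 73114

Parallel minimum levy:
  Adjusted income: 423900 + 19900 + 6100 + 50800 = 500700
  Less exemption 73000 → base 427700
  427700 × 14% = 59878

73114 > 59878, so the general income tax governs.

73114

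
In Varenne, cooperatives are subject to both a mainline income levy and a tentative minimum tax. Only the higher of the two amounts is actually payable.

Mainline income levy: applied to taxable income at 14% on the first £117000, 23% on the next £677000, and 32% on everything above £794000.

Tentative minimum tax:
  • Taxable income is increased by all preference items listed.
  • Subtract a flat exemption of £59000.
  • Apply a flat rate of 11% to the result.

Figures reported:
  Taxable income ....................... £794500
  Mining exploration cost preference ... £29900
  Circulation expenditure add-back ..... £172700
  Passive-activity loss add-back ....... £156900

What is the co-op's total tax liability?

£172250

Mainline income levy:
  £117000 × 14% = £16380
  £677000 × 23% = £155710
  £500 × 32% = £160
  → £172250

Tentative minimum tax:
  Adjusted income: £794500 + £29900 + £172700 + £156900 = £1154000
  Less exemption £59000 → base £1095000
  £1095000 × 11% = £120450

£172250 > £120450, so the mainline income levy governs.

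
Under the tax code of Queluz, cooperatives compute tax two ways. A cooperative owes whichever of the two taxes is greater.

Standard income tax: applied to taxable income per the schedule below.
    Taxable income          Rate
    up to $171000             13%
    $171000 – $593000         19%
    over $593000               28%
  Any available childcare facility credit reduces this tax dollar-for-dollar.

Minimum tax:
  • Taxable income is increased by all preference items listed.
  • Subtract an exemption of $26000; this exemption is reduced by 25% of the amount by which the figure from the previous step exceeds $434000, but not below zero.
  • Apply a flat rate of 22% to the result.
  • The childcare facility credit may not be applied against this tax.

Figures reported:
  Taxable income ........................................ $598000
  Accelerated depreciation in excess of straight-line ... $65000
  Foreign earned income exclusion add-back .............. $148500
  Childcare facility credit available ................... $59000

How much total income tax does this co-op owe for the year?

Standard income tax:
  $171000 × 13% = $22230
  $422000 × 19% = $80180
  $5000 × 28% = $1400
  → $103810
  Less childcare facility credit $59000 → $44810

Minimum tax:
  Adjusted income: $598000 + $65000 + $148500 = $811500
  Exemption: 25% × ($811500 − $434000) = $94375 ≥ $26000, so the exemption is fully phased out
  Base: $811500 − $0 = $811500
  $811500 × 22% = $178530

$178530 > $44810, so the minimum tax is the binding amount.

$178530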